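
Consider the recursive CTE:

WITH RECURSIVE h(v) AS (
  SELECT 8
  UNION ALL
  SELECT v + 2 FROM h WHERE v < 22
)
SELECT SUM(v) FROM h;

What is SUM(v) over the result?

Base: v=8.
Iteration 1: 8 < 22 holds -> v = 8 + 2 = 10.
Iteration 2: 10 < 22 holds -> v = 10 + 2 = 12.
Iteration 3: 12 < 22 holds -> v = 12 + 2 = 14.
Iteration 4: 14 < 22 holds -> v = 14 + 2 = 16.
Iteration 5: 16 < 22 holds -> v = 16 + 2 = 18.
Iteration 6: 18 < 22 holds -> v = 18 + 2 = 20.
Iteration 7: 20 < 22 holds -> v = 20 + 2 = 22.
Iteration 8: 22 < 22 fails; recursion stops.
SUM(v) = 8 + 10 + 12 + 14 + 16 + 18 + 20 + 22 = 120.

120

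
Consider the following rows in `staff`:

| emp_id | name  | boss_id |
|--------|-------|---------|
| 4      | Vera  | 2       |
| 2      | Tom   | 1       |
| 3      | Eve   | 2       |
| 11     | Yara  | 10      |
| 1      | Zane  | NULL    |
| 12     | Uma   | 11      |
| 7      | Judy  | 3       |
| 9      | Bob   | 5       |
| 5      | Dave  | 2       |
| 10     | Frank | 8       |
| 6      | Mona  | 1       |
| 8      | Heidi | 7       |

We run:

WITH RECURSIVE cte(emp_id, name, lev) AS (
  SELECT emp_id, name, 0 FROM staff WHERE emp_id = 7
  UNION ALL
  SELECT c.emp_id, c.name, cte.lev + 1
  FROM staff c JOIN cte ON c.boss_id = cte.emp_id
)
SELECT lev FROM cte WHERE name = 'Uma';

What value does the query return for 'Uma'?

4

Base: emp_id=7 (Judy) at lev 0.
Iteration 1: rows with boss_id in {7} -> Heidi (id 8, lev 1).
Iteration 2: rows with boss_id in {8} -> Frank (id 10, lev 2).
Iteration 3: rows with boss_id in {10} -> Yara (id 11, lev 3).
Iteration 4: rows with boss_id in {11} -> Uma (id 12, lev 4).
Iteration 5: no rows with boss_id in {12}; recursion stops.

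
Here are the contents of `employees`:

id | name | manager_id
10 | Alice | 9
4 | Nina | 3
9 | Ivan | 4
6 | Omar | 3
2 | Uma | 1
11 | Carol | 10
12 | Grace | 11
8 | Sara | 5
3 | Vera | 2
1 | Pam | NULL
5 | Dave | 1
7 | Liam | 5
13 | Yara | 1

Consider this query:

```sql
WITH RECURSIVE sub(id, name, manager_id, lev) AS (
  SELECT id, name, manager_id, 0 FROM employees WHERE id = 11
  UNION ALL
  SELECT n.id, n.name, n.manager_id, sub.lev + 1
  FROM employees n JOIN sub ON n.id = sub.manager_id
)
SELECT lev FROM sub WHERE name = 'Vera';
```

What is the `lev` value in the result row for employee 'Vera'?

Base: id=11 (Carol), manager_id=10, lev 0.
Iteration 1: join on id=10 -> Alice (id 10, manager_id=9, lev 1).
Iteration 2: join on id=9 -> Ivan (id 9, manager_id=4, lev 2).
Iteration 3: join on id=4 -> Nina (id 4, manager_id=3, lev 3).
Iteration 4: join on id=3 -> Vera (id 3, manager_id=2, lev 4).
Iteration 5: join on id=2 -> Uma (id 2, manager_id=1, lev 5).
Iteration 6: join on id=1 -> Pam (id 1, manager_id=NULL, lev 6).
Iteration 7: manager_id is NULL; no match; recursion stops.

4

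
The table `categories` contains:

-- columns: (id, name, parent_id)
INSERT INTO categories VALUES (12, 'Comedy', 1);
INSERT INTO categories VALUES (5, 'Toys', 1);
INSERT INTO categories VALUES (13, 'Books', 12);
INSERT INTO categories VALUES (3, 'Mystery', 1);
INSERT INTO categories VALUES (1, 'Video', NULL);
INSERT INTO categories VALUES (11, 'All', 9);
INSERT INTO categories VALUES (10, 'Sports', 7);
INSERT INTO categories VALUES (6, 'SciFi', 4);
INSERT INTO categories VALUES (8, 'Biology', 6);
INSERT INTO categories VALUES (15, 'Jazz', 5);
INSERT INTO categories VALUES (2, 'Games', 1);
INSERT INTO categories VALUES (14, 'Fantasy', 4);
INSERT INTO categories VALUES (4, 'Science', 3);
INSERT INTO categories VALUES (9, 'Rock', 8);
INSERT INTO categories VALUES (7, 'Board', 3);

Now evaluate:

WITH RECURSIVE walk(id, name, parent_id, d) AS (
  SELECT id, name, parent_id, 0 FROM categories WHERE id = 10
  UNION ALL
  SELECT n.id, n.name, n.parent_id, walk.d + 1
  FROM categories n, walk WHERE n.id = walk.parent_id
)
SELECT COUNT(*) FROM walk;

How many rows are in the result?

4

Base: id=10 (Sports), parent_id=7, d 0.
Iteration 1: join on id=7 -> Board (id 7, parent_id=3, d 1).
Iteration 2: join on id=3 -> Mystery (id 3, parent_id=1, d 2).
Iteration 3: join on id=1 -> Video (id 1, parent_id=NULL, d 3).
Iteration 4: parent_id is NULL; no match; recursion stops.
Total rows emitted: 4.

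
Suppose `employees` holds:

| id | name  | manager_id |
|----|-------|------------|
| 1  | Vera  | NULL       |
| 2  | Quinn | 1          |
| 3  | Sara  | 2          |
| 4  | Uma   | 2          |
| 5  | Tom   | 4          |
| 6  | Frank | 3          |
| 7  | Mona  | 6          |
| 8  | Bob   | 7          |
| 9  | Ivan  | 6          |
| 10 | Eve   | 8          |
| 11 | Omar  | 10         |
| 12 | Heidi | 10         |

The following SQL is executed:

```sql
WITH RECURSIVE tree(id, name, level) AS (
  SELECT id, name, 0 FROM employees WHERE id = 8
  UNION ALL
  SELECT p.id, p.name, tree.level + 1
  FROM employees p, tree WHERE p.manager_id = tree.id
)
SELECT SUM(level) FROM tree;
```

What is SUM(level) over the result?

5

Base: id=8 (Bob) at level 0.
Iteration 1: rows with manager_id in {8} -> Eve (id 10, level 1).
Iteration 2: rows with manager_id in {10} -> Omar (id 11, level 2), Heidi (id 12, level 2).
Iteration 3: no rows with manager_id in {11,12}; recursion stops.
SUM(level) = 0 + 1 + 2 + 2 = 5.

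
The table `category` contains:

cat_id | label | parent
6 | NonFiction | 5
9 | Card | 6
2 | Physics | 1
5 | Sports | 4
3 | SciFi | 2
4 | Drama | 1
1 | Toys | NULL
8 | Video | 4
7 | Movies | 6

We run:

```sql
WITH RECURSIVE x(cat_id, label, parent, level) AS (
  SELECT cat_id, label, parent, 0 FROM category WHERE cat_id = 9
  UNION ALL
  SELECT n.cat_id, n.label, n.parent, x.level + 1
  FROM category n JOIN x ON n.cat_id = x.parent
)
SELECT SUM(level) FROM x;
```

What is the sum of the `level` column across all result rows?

10

Base: cat_id=9 (Card), parent=6, level 0.
Iteration 1: join on cat_id=6 -> NonFiction (id 6, parent=5, level 1).
Iteration 2: join on cat_id=5 -> Sports (id 5, parent=4, level 2).
Iteration 3: join on cat_id=4 -> Drama (id 4, parent=1, level 3).
Iteration 4: join on cat_id=1 -> Toys (id 1, parent=NULL, level 4).
Iteration 5: parent is NULL; no match; recursion stops.
SUM(level) = 0 + 1 + 2 + 3 + 4 = 10.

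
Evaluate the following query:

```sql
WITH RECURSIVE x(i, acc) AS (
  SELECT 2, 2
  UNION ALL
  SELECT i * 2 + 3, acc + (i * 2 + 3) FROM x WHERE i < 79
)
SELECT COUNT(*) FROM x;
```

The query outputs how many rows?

6

Base: i=2, acc=2.
Iteration 1: 2 < 79 holds -> i = 2 * 2 + 3 = 7, acc = 2 + 7 = 9.
Iteration 2: 7 < 79 holds -> i = 7 * 2 + 3 = 17, acc = 9 + 17 = 26.
Iteration 3: 17 < 79 holds -> i = 17 * 2 + 3 = 37, acc = 26 + 37 = 63.
Iteration 4: 37 < 79 holds -> i = 37 * 2 + 3 = 77, acc = 63 + 77 = 140.
Iteration 5: 77 < 79 holds -> i = 77 * 2 + 3 = 157, acc = 140 + 157 = 297.
Iteration 6: 157 < 79 fails; recursion stops.
Total rows emitted: 6.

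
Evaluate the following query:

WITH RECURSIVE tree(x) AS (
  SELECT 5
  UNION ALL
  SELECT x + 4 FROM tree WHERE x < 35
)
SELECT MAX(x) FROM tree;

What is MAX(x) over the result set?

Base: x=5.
Iteration 1: 5 < 35 holds -> x = 5 + 4 = 9.
Iteration 2: 9 < 35 holds -> x = 9 + 4 = 13.
Iteration 3: 13 < 35 holds -> x = 13 + 4 = 17.
Iteration 4: 17 < 35 holds -> x = 17 + 4 = 21.
Iteration 5: 21 < 35 holds -> x = 21 + 4 = 25.
Iteration 6: 25 < 35 holds -> x = 25 + 4 = 29.
Iteration 7: 29 < 35 holds -> x = 29 + 4 = 33.
Iteration 8: 33 < 35 holds -> x = 33 + 4 = 37.
Iteration 9: 37 < 35 fails; recursion stops.
x values: 5, 9, 13, 17, 21, 25, 29, 33, 37; the maximum is 37.

37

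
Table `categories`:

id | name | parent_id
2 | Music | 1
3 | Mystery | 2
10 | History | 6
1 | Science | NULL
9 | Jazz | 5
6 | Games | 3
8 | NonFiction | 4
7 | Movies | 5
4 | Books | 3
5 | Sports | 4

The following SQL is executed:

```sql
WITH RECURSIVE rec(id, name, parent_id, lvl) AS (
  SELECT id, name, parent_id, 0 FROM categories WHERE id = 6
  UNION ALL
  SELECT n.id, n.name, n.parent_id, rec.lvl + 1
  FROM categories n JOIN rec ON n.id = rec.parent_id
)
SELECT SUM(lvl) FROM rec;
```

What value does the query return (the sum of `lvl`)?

Base: id=6 (Games), parent_id=3, lvl 0.
Iteration 1: join on id=3 -> Mystery (id 3, parent_id=2, lvl 1).
Iteration 2: join on id=2 -> Music (id 2, parent_id=1, lvl 2).
Iteration 3: join on id=1 -> Science (id 1, parent_id=NULL, lvl 3).
Iteration 4: parent_id is NULL; no match; recursion stops.
SUM(lvl) = 0 + 1 + 2 + 3 = 6.

6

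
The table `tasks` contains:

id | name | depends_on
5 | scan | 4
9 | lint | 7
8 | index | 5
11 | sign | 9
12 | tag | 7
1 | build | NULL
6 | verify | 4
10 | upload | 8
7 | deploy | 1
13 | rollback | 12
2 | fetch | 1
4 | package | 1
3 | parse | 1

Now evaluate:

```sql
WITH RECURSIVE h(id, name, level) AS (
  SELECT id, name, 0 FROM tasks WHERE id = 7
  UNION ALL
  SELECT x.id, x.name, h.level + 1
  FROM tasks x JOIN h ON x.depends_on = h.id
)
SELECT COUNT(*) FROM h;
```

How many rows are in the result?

5

Base: id=7 (deploy) at level 0.
Iteration 1: rows with depends_on in {7} -> lint (id 9, level 1), tag (id 12, level 1).
Iteration 2: rows with depends_on in {9,12} -> sign (id 11, level 2), rollback (id 13, level 2).
Iteration 3: no rows with depends_on in {11,13}; recursion stops.
Total rows emitted: 5.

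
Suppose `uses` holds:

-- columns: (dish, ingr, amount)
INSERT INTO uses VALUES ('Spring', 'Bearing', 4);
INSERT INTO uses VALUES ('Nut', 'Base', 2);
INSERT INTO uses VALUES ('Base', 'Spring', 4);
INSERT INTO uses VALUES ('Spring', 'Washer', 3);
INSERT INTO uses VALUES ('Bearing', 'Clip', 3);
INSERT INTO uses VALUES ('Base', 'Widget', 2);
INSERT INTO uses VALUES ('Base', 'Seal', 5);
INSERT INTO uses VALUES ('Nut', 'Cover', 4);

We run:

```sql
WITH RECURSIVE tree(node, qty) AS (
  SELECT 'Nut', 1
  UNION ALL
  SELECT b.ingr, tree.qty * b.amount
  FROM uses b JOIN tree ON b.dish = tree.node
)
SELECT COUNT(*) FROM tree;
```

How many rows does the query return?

Base: (Nut, qty=1).
Iteration 1: components of {Nut} -> Base = 1*2 = 2, Cover = 1*4 = 4.
Iteration 2: components of {Base,Cover} -> Seal = 2*5 = 10, Spring = 2*4 = 8, Widget = 2*2 = 4.
Iteration 3: components of {Seal,Spring,Widget} -> Bearing = 8*4 = 32, Washer = 8*3 = 24.
Iteration 4: components of {Bearing,Washer} -> Clip = 32*3 = 96.
Iteration 5: no further components; recursion stops.
Total rows emitted: 9.

9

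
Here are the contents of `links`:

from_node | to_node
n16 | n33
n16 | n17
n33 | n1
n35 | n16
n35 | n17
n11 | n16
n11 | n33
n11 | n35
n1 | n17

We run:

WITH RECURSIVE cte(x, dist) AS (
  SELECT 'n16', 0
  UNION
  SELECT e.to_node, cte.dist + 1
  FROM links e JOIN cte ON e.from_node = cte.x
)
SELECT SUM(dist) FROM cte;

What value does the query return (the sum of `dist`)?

Base: (n16, dist=0).
Iteration 1: edges from {n16} -> (n17, dist=1), (n33, dist=1).
Iteration 2: edges from {n17,n33} -> (n1, dist=2).
Iteration 3: edges from {n1} -> (n17, dist=3).
Iteration 4: no outgoing edges from {n17}; recursion stops.
SUM(dist) = 0 + 1 + 1 + 2 + 3 = 7.

7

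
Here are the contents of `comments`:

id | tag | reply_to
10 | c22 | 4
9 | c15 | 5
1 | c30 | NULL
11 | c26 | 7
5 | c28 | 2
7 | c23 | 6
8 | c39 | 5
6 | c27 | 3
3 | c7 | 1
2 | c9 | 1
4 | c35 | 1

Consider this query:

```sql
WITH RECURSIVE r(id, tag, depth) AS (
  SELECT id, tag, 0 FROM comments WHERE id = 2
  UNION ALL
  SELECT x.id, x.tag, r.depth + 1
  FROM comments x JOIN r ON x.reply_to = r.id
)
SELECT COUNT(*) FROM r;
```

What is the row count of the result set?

Base: id=2 (c9) at depth 0.
Iteration 1: rows with reply_to in {2} -> c28 (id 5, depth 1).
Iteration 2: rows with reply_to in {5} -> c39 (id 8, depth 2), c15 (id 9, depth 2).
Iteration 3: no rows with reply_to in {8,9}; recursion stops.
Total rows emitted: 4.

4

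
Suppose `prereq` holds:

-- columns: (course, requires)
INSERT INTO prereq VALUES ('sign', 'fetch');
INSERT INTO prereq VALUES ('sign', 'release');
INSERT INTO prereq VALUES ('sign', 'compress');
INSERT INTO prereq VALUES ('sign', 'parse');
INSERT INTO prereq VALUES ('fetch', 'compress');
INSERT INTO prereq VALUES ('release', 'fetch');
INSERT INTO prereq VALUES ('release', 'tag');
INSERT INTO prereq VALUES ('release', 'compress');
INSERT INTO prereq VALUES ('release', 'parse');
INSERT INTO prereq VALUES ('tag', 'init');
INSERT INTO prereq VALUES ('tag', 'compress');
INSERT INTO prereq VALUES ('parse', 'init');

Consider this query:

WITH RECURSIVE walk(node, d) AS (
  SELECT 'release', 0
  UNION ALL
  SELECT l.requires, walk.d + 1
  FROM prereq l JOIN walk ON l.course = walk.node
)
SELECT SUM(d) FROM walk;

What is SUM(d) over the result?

12

Base: (release, d=0).
Iteration 1: edges from {release} -> (compress, d=1), (fetch, d=1), (parse, d=1), (tag, d=1).
Iteration 2: edges from {compress,fetch,parse,tag} -> (compress, d=2) x2, (init, d=2) x2. [UNION ALL keeps all 4 new rows, including repeats]
Iteration 3: no outgoing edges from {compress,init}; recursion stops.
SUM(d) = 0 + 1 + 1 + 1 + 1 + 2 + 2 + 2 + 2 = 12.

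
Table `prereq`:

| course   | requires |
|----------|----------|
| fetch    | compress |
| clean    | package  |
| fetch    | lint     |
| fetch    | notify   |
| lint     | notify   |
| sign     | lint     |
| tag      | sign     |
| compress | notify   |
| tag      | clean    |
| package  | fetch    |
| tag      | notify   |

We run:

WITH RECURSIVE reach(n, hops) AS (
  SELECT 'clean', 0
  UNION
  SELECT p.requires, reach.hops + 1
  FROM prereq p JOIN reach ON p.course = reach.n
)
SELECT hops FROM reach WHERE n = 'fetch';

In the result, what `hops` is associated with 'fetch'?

Base: (clean, hops=0).
Iteration 1: edges from {clean} -> (package, hops=1).
Iteration 2: edges from {package} -> (fetch, hops=2).
Iteration 3: edges from {fetch} -> (compress, hops=3), (lint, hops=3), (notify, hops=3).
Iteration 4: edges from {compress,lint,notify} -> (notify, hops=4). [UNION drops 1 duplicate row(s)]
Iteration 5: no outgoing edges from {notify}; recursion stops.

2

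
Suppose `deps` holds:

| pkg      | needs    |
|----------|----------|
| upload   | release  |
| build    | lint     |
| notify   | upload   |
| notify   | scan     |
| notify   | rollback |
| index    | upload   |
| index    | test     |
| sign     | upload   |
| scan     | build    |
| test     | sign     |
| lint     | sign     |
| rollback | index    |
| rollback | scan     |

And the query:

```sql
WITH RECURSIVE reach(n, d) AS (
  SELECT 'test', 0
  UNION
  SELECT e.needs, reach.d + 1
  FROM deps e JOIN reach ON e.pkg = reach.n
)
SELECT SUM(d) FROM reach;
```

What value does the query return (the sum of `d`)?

6

Base: (test, d=0).
Iteration 1: edges from {test} -> (sign, d=1).
Iteration 2: edges from {sign} -> (upload, d=2).
Iteration 3: edges from {upload} -> (release, d=3).
Iteration 4: no outgoing edges from {release}; recursion stops.
SUM(d) = 0 + 1 + 2 + 3 = 6.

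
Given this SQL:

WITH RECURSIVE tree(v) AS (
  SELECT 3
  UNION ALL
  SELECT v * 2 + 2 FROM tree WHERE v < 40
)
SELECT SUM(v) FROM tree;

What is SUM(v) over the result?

Base: v=3.
Iteration 1: 3 < 40 holds -> v = 3 * 2 + 2 = 8.
Iteration 2: 8 < 40 holds -> v = 8 * 2 + 2 = 18.
Iteration 3: 18 < 40 holds -> v = 18 * 2 + 2 = 38.
Iteration 4: 38 < 40 holds -> v = 38 * 2 + 2 = 78.
Iteration 5: 78 < 40 fails; recursion stops.
SUM(v) = 3 + 8 + 18 + 38 + 78 = 145.

145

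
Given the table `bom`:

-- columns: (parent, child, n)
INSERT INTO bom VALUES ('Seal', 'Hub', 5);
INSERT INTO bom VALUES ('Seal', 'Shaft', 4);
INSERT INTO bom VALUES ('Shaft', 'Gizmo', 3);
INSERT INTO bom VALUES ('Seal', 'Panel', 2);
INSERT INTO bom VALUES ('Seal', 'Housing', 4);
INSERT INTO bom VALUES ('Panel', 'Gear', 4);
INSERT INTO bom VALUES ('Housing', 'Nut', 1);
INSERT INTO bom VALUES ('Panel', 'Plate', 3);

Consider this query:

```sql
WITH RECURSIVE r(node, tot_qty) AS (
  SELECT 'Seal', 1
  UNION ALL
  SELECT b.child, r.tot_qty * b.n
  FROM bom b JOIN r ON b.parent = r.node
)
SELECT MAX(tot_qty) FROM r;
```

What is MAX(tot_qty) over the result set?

Base: (Seal, tot_qty=1).
Iteration 1: components of {Seal} -> Housing = 1*4 = 4, Hub = 1*5 = 5, Panel = 1*2 = 2, Shaft = 1*4 = 4.
Iteration 2: components of {Housing,Hub,Panel,Shaft} -> Gear = 2*4 = 8, Gizmo = 4*3 = 12, Nut = 4*1 = 4, Plate = 2*3 = 6.
Iteration 3: no further components; recursion stops.
tot_qty values: 1, 5, 4, 2, 4, 12, 8, 6, 4; the maximum is 12.

12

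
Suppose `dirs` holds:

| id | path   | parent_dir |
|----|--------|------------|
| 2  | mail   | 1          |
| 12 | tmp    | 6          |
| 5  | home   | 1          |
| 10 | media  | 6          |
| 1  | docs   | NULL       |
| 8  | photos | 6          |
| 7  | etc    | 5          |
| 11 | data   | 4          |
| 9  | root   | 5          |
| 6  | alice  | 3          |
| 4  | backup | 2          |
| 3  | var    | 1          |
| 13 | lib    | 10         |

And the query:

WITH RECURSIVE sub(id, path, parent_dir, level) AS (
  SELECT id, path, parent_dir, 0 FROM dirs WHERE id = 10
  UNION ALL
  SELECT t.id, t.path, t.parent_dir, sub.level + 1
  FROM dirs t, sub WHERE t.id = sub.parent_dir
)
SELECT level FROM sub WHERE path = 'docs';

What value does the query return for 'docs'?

3

Base: id=10 (media), parent_dir=6, level 0.
Iteration 1: join on id=6 -> alice (id 6, parent_dir=3, level 1).
Iteration 2: join on id=3 -> var (id 3, parent_dir=1, level 2).
Iteration 3: join on id=1 -> docs (id 1, parent_dir=NULL, level 3).
Iteration 4: parent_dir is NULL; no match; recursion stops.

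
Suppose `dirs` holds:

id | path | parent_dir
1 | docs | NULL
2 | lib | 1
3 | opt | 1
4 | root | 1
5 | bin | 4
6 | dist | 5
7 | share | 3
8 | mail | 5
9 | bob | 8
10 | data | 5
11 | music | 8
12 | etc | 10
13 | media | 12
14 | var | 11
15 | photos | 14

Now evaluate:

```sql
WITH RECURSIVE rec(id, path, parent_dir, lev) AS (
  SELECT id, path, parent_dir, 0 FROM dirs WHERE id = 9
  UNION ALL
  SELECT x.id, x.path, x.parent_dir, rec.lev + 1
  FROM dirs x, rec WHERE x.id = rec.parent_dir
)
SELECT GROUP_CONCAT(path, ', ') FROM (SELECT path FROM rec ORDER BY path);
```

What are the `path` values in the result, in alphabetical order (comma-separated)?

bin, bob, docs, mail, root

Base: id=9 (bob), parent_dir=8, lev 0.
Iteration 1: join on id=8 -> mail (id 8, parent_dir=5, lev 1).
Iteration 2: join on id=5 -> bin (id 5, parent_dir=4, lev 2).
Iteration 3: join on id=4 -> root (id 4, parent_dir=1, lev 3).
Iteration 4: join on id=1 -> docs (id 1, parent_dir=NULL, lev 4).
Iteration 5: parent_dir is NULL; no match; recursion stops.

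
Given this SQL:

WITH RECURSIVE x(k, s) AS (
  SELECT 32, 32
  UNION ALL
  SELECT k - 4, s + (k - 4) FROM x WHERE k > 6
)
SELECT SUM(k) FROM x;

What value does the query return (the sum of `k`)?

Base: k=32, s=32.
Iteration 1: 32 > 6 holds -> k = 32 - 4 = 28, s = 32 + 28 = 60.
Iteration 2: 28 > 6 holds -> k = 28 - 4 = 24, s = 60 + 24 = 84.
Iteration 3: 24 > 6 holds -> k = 24 - 4 = 20, s = 84 + 20 = 104.
Iteration 4: 20 > 6 holds -> k = 20 - 4 = 16, s = 104 + 16 = 120.
Iteration 5: 16 > 6 holds -> k = 16 - 4 = 12, s = 120 + 12 = 132.
Iteration 6: 12 > 6 holds -> k = 12 - 4 = 8, s = 132 + 8 = 140.
Iteration 7: 8 > 6 holds -> k = 8 - 4 = 4, s = 140 + 4 = 144.
Iteration 8: 4 > 6 fails; recursion stops.
SUM(k) = 32 + 28 + 24 + 20 + 16 + 12 + 8 + 4 = 144.

144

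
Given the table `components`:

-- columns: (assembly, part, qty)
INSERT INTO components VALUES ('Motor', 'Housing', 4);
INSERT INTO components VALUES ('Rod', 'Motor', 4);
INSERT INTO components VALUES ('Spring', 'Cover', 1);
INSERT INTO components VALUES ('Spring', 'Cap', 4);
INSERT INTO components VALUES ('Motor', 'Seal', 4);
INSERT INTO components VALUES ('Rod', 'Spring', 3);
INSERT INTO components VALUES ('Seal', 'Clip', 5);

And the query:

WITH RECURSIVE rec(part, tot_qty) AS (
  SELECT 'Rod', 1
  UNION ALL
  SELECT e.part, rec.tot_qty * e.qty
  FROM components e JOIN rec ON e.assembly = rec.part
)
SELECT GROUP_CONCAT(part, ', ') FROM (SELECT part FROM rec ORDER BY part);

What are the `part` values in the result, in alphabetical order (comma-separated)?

Base: (Rod, tot_qty=1).
Iteration 1: components of {Rod} -> Motor = 1*4 = 4, Spring = 1*3 = 3.
Iteration 2: components of {Motor,Spring} -> Cap = 3*4 = 12, Cover = 3*1 = 3, Housing = 4*4 = 16, Seal = 4*4 = 16.
Iteration 3: components of {Cap,Cover,Housing,Seal} -> Clip = 16*5 = 80.
Iteration 4: no further components; recursion stops.

Cap, Clip, Cover, Housing, Motor, Rod, Seal, Spring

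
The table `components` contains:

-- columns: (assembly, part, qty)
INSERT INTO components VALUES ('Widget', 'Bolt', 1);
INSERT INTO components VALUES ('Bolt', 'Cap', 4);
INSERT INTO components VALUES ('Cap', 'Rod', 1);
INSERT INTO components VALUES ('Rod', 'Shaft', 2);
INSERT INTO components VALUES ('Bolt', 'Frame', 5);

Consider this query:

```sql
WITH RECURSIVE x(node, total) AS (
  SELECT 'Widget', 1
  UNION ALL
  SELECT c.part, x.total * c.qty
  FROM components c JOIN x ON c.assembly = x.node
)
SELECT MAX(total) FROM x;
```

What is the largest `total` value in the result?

Base: (Widget, total=1).
Iteration 1: components of {Widget} -> Bolt = 1*1 = 1.
Iteration 2: components of {Bolt} -> Cap = 1*4 = 4, Frame = 1*5 = 5.
Iteration 3: components of {Cap,Frame} -> Rod = 4*1 = 4.
Iteration 4: components of {Rod} -> Shaft = 4*2 = 8.
Iteration 5: no further components; recursion stops.
total values: 1, 1, 4, 5, 4, 8; the maximum is 8.

8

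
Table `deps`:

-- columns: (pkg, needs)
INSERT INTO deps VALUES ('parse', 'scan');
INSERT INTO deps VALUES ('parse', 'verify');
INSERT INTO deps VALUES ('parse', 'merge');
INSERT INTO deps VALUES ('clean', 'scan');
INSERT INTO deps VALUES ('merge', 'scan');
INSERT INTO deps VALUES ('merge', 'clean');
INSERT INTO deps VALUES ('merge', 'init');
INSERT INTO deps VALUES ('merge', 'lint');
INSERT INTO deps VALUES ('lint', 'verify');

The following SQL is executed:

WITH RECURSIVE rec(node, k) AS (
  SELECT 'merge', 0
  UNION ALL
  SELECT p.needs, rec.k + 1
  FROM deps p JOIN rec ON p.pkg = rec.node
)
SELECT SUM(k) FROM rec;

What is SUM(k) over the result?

8

Base: (merge, k=0).
Iteration 1: edges from {merge} -> (clean, k=1), (init, k=1), (lint, k=1), (scan, k=1).
Iteration 2: edges from {clean,init,lint,scan} -> (scan, k=2), (verify, k=2).
Iteration 3: no outgoing edges from {scan,verify}; recursion stops.
SUM(k) = 0 + 1 + 1 + 1 + 1 + 2 + 2 = 8.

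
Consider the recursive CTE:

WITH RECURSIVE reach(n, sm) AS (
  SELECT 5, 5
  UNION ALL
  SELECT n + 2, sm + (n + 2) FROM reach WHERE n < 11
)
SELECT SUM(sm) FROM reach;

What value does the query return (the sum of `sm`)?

70

Base: n=5, sm=5.
Iteration 1: 5 < 11 holds -> n = 5 + 2 = 7, sm = 5 + 7 = 12.
Iteration 2: 7 < 11 holds -> n = 7 + 2 = 9, sm = 12 + 9 = 21.
Iteration 3: 9 < 11 holds -> n = 9 + 2 = 11, sm = 21 + 11 = 32.
Iteration 4: 11 < 11 fails; recursion stops.
SUM(sm) = 5 + 12 + 21 + 32 = 70.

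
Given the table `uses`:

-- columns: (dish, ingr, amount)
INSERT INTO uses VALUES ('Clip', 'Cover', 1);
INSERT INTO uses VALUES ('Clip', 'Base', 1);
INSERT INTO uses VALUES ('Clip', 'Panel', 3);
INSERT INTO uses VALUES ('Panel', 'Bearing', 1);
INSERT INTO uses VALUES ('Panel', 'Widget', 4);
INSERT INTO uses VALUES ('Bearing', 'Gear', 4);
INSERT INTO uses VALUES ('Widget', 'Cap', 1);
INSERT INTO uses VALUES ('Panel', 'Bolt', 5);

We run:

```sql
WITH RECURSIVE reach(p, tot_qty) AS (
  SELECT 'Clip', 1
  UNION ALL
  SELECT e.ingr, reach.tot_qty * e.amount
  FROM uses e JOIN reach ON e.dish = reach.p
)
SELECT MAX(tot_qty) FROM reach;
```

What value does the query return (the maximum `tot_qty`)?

Base: (Clip, tot_qty=1).
Iteration 1: components of {Clip} -> Base = 1*1 = 1, Cover = 1*1 = 1, Panel = 1*3 = 3.
Iteration 2: components of {Base,Cover,Panel} -> Bearing = 3*1 = 3, Bolt = 3*5 = 15, Widget = 3*4 = 12.
Iteration 3: components of {Bearing,Bolt,Widget} -> Cap = 12*1 = 12, Gear = 3*4 = 12.
Iteration 4: no further components; recursion stops.
tot_qty values: 1, 1, 1, 3, 3, 12, 15, 12, 12; the maximum is 15.

15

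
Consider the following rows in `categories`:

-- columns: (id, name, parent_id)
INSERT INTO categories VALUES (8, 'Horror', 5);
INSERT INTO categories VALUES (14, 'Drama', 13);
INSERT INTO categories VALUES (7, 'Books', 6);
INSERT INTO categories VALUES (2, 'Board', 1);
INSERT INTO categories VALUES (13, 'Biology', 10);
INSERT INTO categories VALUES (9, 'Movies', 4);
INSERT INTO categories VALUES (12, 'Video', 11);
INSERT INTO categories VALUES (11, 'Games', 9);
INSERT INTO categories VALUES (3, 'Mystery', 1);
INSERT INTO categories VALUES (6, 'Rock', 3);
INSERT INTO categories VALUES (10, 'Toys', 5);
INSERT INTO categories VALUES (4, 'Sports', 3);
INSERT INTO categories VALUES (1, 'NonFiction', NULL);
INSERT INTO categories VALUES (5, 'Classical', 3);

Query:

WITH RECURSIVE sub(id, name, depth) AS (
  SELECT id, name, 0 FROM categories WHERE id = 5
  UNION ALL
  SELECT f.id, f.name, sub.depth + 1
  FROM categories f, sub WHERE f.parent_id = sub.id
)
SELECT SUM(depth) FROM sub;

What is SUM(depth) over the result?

Base: id=5 (Classical) at depth 0.
Iteration 1: rows with parent_id in {5} -> Horror (id 8, depth 1), Toys (id 10, depth 1).
Iteration 2: rows with parent_id in {8,10} -> Biology (id 13, depth 2).
Iteration 3: rows with parent_id in {13} -> Drama (id 14, depth 3).
Iteration 4: no rows with parent_id in {14}; recursion stops.
SUM(depth) = 0 + 1 + 1 + 2 + 3 = 7.

7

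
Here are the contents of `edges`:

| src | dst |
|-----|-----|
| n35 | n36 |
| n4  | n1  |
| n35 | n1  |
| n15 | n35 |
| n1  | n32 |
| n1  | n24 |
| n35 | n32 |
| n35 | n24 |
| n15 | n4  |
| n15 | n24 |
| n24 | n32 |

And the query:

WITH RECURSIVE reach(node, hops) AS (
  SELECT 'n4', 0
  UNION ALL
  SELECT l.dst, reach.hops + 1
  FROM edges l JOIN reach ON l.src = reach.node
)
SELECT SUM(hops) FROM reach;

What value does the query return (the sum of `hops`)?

8

Base: (n4, hops=0).
Iteration 1: edges from {n4} -> (n1, hops=1).
Iteration 2: edges from {n1} -> (n24, hops=2), (n32, hops=2).
Iteration 3: edges from {n24,n32} -> (n32, hops=3).
Iteration 4: no outgoing edges from {n32}; recursion stops.
SUM(hops) = 0 + 1 + 2 + 2 + 3 = 8.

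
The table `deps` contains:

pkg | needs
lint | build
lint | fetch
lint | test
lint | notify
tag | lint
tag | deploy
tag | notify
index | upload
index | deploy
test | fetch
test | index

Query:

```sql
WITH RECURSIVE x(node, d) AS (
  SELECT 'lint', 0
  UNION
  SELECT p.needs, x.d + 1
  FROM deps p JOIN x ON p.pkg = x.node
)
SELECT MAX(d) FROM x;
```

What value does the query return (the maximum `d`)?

Base: (lint, d=0).
Iteration 1: edges from {lint} -> (build, d=1), (fetch, d=1), (notify, d=1), (test, d=1).
Iteration 2: edges from {build,fetch,notify,test} -> (fetch, d=2), (index, d=2).
Iteration 3: edges from {fetch,index} -> (deploy, d=3), (upload, d=3).
Iteration 4: no outgoing edges from {deploy,upload}; recursion stops.
d values: 0, 1, 1, 1, 1, 2, 2, 3, 3; the maximum is 3.

3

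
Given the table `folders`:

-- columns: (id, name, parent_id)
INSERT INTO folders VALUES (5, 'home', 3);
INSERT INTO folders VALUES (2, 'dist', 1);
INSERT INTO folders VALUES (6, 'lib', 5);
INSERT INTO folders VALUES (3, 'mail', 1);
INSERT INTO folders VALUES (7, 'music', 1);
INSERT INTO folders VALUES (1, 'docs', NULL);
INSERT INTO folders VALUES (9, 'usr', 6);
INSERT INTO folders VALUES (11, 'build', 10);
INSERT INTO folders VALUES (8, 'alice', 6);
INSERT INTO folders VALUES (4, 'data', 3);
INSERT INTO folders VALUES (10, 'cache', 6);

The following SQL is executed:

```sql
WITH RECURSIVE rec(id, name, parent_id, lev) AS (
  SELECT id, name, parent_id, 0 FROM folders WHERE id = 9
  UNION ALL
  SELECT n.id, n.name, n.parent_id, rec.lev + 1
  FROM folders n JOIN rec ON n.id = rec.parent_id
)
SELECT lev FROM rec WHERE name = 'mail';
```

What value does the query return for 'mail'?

3

Base: id=9 (usr), parent_id=6, lev 0.
Iteration 1: join on id=6 -> lib (id 6, parent_id=5, lev 1).
Iteration 2: join on id=5 -> home (id 5, parent_id=3, lev 2).
Iteration 3: join on id=3 -> mail (id 3, parent_id=1, lev 3).
Iteration 4: join on id=1 -> docs (id 1, parent_id=NULL, lev 4).
Iteration 5: parent_id is NULL; no match; recursion stops.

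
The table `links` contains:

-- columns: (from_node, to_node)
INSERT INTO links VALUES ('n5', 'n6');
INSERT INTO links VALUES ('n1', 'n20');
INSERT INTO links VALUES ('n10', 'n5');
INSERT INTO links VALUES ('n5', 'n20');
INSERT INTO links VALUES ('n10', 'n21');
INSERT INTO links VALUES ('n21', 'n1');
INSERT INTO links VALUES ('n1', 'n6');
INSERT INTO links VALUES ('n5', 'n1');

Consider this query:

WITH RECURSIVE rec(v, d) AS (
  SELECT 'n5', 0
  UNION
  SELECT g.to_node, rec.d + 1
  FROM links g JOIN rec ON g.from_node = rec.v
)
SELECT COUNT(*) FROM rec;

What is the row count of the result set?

6

Base: (n5, d=0).
Iteration 1: edges from {n5} -> (n1, d=1), (n20, d=1), (n6, d=1).
Iteration 2: edges from {n1,n20,n6} -> (n20, d=2), (n6, d=2).
Iteration 3: no outgoing edges from {n20,n6}; recursion stops.
Total rows emitted: 6.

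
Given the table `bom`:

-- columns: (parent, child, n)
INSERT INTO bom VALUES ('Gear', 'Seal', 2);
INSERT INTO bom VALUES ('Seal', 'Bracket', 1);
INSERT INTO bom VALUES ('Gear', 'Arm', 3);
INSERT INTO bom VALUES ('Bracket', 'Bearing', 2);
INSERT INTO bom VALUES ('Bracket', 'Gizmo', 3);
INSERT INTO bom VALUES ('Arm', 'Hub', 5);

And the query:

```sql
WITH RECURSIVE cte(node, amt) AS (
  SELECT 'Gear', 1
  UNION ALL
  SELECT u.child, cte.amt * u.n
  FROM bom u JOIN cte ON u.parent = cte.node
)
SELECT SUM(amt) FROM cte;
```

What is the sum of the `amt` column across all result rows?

Base: (Gear, amt=1).
Iteration 1: components of {Gear} -> Arm = 1*3 = 3, Seal = 1*2 = 2.
Iteration 2: components of {Arm,Seal} -> Bracket = 2*1 = 2, Hub = 3*5 = 15.
Iteration 3: components of {Bracket,Hub} -> Bearing = 2*2 = 4, Gizmo = 2*3 = 6.
Iteration 4: no further components; recursion stops.
SUM(amt) = 1 + 2 + 3 + 2 + 15 + 4 + 6 = 33.

33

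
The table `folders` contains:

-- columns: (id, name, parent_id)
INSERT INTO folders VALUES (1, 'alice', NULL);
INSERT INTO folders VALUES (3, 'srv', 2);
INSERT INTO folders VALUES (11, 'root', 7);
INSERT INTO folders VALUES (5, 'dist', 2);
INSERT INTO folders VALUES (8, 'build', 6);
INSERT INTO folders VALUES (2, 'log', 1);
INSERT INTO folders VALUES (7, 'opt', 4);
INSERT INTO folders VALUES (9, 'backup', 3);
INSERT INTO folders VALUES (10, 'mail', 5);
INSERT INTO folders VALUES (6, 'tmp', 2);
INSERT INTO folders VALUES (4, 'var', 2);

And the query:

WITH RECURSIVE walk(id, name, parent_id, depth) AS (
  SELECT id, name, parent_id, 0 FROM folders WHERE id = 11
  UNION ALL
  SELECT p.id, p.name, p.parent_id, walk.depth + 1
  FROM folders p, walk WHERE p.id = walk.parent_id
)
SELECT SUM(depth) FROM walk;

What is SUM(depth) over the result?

10

Base: id=11 (root), parent_id=7, depth 0.
Iteration 1: join on id=7 -> opt (id 7, parent_id=4, depth 1).
Iteration 2: join on id=4 -> var (id 4, parent_id=2, depth 2).
Iteration 3: join on id=2 -> log (id 2, parent_id=1, depth 3).
Iteration 4: join on id=1 -> alice (id 1, parent_id=NULL, depth 4).
Iteration 5: parent_id is NULL; no match; recursion stops.
SUM(depth) = 0 + 1 + 2 + 3 + 4 = 10.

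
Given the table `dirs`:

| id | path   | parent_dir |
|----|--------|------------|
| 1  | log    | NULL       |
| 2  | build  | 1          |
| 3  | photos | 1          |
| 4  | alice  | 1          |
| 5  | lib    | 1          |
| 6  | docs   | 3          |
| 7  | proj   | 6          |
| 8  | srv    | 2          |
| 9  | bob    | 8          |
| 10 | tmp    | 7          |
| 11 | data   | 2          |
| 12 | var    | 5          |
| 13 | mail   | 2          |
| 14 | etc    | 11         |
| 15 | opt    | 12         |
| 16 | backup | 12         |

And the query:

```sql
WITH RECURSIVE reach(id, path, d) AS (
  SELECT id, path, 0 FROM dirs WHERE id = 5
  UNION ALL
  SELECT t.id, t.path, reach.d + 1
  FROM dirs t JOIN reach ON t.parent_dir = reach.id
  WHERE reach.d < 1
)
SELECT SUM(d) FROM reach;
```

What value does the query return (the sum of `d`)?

1

Base: id=5 (lib) at d 0.
Iteration 1: rows with parent_dir in {5} -> var (id 12, d 1).
Iteration 2: d < 1 fails for all current rows; recursion stops.
SUM(d) = 0 + 1 = 1.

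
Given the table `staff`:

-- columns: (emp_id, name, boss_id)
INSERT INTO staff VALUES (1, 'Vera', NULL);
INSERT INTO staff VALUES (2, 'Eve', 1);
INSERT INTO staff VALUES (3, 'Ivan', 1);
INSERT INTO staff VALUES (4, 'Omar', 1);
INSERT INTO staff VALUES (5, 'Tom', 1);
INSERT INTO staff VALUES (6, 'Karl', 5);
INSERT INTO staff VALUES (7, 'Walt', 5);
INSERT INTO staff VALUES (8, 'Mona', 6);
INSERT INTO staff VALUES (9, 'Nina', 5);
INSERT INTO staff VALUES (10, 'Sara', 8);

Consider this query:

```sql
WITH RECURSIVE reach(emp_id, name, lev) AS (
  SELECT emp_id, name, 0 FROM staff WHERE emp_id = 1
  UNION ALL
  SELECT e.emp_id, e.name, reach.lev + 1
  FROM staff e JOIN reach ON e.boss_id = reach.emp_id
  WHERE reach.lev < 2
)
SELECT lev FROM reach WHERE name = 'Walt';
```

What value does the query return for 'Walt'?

2

Base: emp_id=1 (Vera) at lev 0.
Iteration 1: rows with boss_id in {1} -> Eve (id 2, lev 1), Ivan (id 3, lev 1), Omar (id 4, lev 1), Tom (id 5, lev 1).
Iteration 2: rows with boss_id in {2,3,4,5} -> Karl (id 6, lev 2), Walt (id 7, lev 2), Nina (id 9, lev 2).
Iteration 3: lev < 2 fails for all current rows; recursion stops.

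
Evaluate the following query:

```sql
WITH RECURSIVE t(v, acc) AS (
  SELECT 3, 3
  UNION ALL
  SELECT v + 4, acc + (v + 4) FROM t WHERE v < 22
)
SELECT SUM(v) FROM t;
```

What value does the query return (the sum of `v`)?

Base: v=3, acc=3.
Iteration 1: 3 < 22 holds -> v = 3 + 4 = 7, acc = 3 + 7 = 10.
Iteration 2: 7 < 22 holds -> v = 7 + 4 = 11, acc = 10 + 11 = 21.
Iteration 3: 11 < 22 holds -> v = 11 + 4 = 15, acc = 21 + 15 = 36.
Iteration 4: 15 < 22 holds -> v = 15 + 4 = 19, acc = 36 + 19 = 55.
Iteration 5: 19 < 22 holds -> v = 19 + 4 = 23, acc = 55 + 23 = 78.
Iteration 6: 23 < 22 fails; recursion stops.
SUM(v) = 3 + 7 + 11 + 15 + 19 + 23 = 78.

78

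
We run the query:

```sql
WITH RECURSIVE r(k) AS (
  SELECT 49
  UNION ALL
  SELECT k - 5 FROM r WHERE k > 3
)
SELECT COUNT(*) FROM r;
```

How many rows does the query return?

11

Base: k=49.
Iteration 1: 49 > 3 holds -> k = 49 - 5 = 44.
Iteration 2: 44 > 3 holds -> k = 44 - 5 = 39.
Iteration 3: 39 > 3 holds -> k = 39 - 5 = 34.
Iteration 4: 34 > 3 holds -> k = 34 - 5 = 29.
Iteration 5: 29 > 3 holds -> k = 29 - 5 = 24.
Iteration 6: 24 > 3 holds -> k = 24 - 5 = 19.
Iteration 7: 19 > 3 holds -> k = 19 - 5 = 14.
Iteration 8: 14 > 3 holds -> k = 14 - 5 = 9.
Iteration 9: 9 > 3 holds -> k = 9 - 5 = 4.
Iteration 10: 4 > 3 holds -> k = 4 - 5 = -1.
Iteration 11: -1 > 3 fails; recursion stops.
Total rows emitted: 11.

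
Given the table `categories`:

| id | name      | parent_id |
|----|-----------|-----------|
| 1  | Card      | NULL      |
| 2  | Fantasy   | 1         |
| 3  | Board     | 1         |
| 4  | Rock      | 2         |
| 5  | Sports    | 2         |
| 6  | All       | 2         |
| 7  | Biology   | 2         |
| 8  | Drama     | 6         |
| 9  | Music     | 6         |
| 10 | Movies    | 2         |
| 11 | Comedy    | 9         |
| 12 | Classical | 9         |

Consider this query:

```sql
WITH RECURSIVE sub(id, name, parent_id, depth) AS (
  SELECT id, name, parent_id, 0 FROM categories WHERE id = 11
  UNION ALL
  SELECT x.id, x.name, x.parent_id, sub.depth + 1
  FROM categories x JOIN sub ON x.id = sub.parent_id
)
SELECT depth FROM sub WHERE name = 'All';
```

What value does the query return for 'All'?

Base: id=11 (Comedy), parent_id=9, depth 0.
Iteration 1: join on id=9 -> Music (id 9, parent_id=6, depth 1).
Iteration 2: join on id=6 -> All (id 6, parent_id=2, depth 2).
Iteration 3: join on id=2 -> Fantasy (id 2, parent_id=1, depth 3).
Iteration 4: join on id=1 -> Card (id 1, parent_id=NULL, depth 4).
Iteration 5: parent_id is NULL; no match; recursion stops.

2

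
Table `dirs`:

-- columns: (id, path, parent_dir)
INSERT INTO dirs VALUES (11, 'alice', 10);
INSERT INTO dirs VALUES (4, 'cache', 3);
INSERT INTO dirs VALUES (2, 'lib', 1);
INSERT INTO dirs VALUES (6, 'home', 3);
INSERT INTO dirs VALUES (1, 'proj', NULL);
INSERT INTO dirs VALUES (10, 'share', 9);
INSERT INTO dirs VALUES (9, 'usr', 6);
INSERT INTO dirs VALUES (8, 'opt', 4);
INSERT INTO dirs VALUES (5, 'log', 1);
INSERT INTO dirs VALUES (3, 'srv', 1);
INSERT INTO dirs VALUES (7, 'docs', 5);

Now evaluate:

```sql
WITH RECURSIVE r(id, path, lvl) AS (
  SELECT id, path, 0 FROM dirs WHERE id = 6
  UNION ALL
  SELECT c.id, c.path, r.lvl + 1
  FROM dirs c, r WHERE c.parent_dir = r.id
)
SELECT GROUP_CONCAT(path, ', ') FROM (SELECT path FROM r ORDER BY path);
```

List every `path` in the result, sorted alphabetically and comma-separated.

alice, home, share, usr

Base: id=6 (home) at lvl 0.
Iteration 1: rows with parent_dir in {6} -> usr (id 9, lvl 1).
Iteration 2: rows with parent_dir in {9} -> share (id 10, lvl 2).
Iteration 3: rows with parent_dir in {10} -> alice (id 11, lvl 3).
Iteration 4: no rows with parent_dir in {11}; recursion stops.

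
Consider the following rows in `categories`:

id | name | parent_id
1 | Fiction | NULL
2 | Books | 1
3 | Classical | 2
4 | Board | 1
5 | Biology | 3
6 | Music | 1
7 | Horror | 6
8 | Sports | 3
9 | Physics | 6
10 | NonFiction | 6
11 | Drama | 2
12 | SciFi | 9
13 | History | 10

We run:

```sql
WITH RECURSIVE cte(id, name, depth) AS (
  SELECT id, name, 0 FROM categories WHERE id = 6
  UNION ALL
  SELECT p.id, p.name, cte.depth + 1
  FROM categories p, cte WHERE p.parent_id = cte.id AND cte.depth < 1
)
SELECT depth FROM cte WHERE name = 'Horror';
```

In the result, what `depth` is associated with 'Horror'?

Base: id=6 (Music) at depth 0.
Iteration 1: rows with parent_id in {6} -> Horror (id 7, depth 1), Physics (id 9, depth 1), NonFiction (id 10, depth 1).
Iteration 2: depth < 1 fails for all current rows; recursion stops.

1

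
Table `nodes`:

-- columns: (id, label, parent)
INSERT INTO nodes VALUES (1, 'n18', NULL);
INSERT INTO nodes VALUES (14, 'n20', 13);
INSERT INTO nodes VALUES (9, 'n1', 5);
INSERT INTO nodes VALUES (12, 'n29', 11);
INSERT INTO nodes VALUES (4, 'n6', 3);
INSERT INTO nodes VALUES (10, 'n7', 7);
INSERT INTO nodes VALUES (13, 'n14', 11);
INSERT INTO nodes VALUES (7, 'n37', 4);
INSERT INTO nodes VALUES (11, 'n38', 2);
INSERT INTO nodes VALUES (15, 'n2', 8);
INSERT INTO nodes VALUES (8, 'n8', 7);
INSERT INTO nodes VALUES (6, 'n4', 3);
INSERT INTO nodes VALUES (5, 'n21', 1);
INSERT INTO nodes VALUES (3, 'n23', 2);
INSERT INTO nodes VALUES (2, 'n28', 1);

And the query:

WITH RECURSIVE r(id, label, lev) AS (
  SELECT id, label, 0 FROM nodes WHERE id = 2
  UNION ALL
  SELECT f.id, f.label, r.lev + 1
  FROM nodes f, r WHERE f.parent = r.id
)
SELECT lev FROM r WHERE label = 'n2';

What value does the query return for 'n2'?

5

Base: id=2 (n28) at lev 0.
Iteration 1: rows with parent in {2} -> n23 (id 3, lev 1), n38 (id 11, lev 1).
Iteration 2: rows with parent in {3,11} -> n6 (id 4, lev 2), n4 (id 6, lev 2), n29 (id 12, lev 2), n14 (id 13, lev 2).
Iteration 3: rows with parent in {4,6,12,13} -> n37 (id 7, lev 3), n20 (id 14, lev 3).
Iteration 4: rows with parent in {7,14} -> n8 (id 8, lev 4), n7 (id 10, lev 4).
Iteration 5: rows with parent in {8,10} -> n2 (id 15, lev 5).
Iteration 6: no rows with parent in {15}; recursion stops.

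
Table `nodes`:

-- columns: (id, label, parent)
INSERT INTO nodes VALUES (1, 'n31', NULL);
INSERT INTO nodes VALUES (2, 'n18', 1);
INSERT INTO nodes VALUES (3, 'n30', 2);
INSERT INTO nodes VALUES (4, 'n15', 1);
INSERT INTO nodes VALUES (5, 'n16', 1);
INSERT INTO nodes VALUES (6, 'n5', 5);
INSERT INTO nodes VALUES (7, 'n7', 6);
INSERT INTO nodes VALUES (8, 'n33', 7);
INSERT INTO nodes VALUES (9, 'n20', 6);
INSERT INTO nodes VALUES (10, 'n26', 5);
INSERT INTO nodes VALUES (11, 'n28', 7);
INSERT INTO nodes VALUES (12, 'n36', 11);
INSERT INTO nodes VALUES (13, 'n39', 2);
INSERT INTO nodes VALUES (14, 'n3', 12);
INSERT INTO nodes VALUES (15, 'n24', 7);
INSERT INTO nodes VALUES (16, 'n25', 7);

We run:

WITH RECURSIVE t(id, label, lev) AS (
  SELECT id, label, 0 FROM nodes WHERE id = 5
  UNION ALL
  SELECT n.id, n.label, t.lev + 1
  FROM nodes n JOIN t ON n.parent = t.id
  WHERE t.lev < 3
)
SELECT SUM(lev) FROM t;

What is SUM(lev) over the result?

Base: id=5 (n16) at lev 0.
Iteration 1: rows with parent in {5} -> n5 (id 6, lev 1), n26 (id 10, lev 1).
Iteration 2: rows with parent in {6,10} -> n7 (id 7, lev 2), n20 (id 9, lev 2).
Iteration 3: rows with parent in {7,9} -> n33 (id 8, lev 3), n28 (id 11, lev 3), n24 (id 15, lev 3), n25 (id 16, lev 3).
Iteration 4: lev < 3 fails for all current rows; recursion stops.
SUM(lev) = 0 + 1 + 1 + 2 + 2 + 3 + 3 + 3 + 3 = 18.

18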